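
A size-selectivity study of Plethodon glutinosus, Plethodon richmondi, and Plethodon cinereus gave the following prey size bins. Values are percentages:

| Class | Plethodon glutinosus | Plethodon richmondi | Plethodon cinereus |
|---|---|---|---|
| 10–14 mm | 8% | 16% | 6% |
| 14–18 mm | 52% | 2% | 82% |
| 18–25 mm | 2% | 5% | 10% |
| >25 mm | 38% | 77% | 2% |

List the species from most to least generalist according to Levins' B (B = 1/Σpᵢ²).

Convert percentages to proportions (divide by 100).
Σp_glutᵢ² = 0.08² + 0.52² + 0.02² + 0.38² = 0.0064 + 0.2704 + 0.0004 + 0.1444 = 0.4216
B_glut = 1 / 0.4216 = 2.3719
Σp_richᵢ² = 0.16² + 0.02² + 0.05² + 0.77² = 0.0256 + 0.0004 + 0.0025 + 0.5929 = 0.6214
B_rich = 1 / 0.6214 = 1.6093
Σp_cineᵢ² = 0.06² + 0.82² + 0.10² + 0.02² = 0.0036 + 0.6724 + 0.0100 + 0.0004 = 0.6864
B_cine = 1 / 0.6864 = 1.4569
Ranking by B (broadest → narrowest): Plethodon glutinosus (2.37) > Plethodon richmondi (1.61) > Plethodon cinereus (1.46)

Plethodon glutinosus > Plethodon richmondi > Plethodon cinereus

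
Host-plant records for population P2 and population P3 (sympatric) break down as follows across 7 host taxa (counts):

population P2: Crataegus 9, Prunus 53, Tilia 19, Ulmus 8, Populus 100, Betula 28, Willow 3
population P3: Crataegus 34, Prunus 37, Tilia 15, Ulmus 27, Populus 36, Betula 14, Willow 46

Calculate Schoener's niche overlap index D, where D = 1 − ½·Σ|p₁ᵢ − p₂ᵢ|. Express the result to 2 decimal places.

Proportions for population P2 (n=220): 9/220=0.0409, 53/220=0.2409, 19/220=0.0864, 8/220=0.0364, 100/220=0.4545, 28/220=0.1273, 3/220=0.0136
Proportions for population P3 (n=209): 34/209=0.1627, 37/209=0.1770, 15/209=0.0718, 27/209=0.1292, 36/209=0.1722, 14/209=0.0670, 46/209=0.2201
Σ|p₁ᵢ − p₂ᵢ| = 0.1218 + 0.0639 + 0.0146 + 0.0928 + 0.2823 + 0.0603 + 0.2065 = 0.8422
D = 1 − ½ × 0.8422 = 1 − 0.42110 = 0.57890

0.58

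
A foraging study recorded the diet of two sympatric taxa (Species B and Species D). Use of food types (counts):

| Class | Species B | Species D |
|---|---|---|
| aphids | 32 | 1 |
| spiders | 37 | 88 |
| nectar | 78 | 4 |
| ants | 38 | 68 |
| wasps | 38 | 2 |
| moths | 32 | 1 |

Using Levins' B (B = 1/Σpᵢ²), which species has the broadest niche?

Proportions for Species B (n=255): 32/255=0.1255, 37/255=0.1451, 78/255=0.3059, 38/255=0.1490, 38/255=0.1490, 32/255=0.1255
Proportions for Species D (n=164): 1/164=0.0061, 88/164=0.5366, 4/164=0.0244, 68/164=0.4146, 2/164=0.0122, 1/164=0.0061
Σp_Bᵢ² = 0.1255² + 0.1451² + 0.3059² + 0.1490² + 0.1490² + 0.1255² = 0.015750 + 0.021054 + 0.093575 + 0.022201 + 0.022201 + 0.015750 = 0.190531
B_B = 1 / 0.190531 = 5.2485
Σp_Dᵢ² = 0.0061² + 0.5366² + 0.0244² + 0.4146² + 0.0122² + 0.0061² = 0.000037 + 0.287940 + 0.000595 + 0.171893 + 0.000149 + 0.000037 = 0.460651
B_D = 1 / 0.460651 = 2.1708
Highest B → broadest niche (most generalist): Species B (B = 5.25).

Species B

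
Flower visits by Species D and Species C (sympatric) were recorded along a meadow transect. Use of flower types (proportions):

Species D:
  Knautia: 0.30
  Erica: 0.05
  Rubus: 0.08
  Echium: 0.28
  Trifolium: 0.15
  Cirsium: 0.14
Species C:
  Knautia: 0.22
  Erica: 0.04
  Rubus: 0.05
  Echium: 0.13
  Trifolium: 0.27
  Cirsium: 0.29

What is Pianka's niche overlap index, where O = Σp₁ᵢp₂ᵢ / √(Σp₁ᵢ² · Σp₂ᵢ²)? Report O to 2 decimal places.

Σ p₁ᵢp₂ᵢ = 0.0660 + 0.0020 + 0.0040 + 0.0364 + 0.0405 + 0.0406 = 0.1895
Σp_1ᵢ² = 0.30² + 0.05² + 0.08² + 0.28² + 0.15² + 0.14² = 0.0900 + 0.0025 + 0.0064 + 0.0784 + 0.0225 + 0.0196 = 0.2194
Σp_2ᵢ² = 0.22² + 0.04² + 0.05² + 0.13² + 0.27² + 0.29² = 0.0484 + 0.0016 + 0.0025 + 0.0169 + 0.0729 + 0.0841 = 0.2264
O = 0.1895 / √(0.2194 × 0.2264) = 0.1895 / 0.22287 = 0.8503

0.85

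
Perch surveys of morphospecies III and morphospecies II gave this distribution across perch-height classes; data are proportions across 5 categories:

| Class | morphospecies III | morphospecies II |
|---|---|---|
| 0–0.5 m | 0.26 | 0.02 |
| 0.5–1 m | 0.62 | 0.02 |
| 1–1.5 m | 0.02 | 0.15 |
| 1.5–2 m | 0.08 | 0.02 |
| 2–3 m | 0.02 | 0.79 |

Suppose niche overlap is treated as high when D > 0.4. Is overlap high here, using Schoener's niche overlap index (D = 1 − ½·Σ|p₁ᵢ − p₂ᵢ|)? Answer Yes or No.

No

Σ|p₁ᵢ − p₂ᵢ| = 0.24 + 0.60 + 0.13 + 0.06 + 0.77 = 1.80
D = 1 − ½ × 1.80 = 1 − 0.900 = 0.1000
D = 0.1000 < 0.4 → No.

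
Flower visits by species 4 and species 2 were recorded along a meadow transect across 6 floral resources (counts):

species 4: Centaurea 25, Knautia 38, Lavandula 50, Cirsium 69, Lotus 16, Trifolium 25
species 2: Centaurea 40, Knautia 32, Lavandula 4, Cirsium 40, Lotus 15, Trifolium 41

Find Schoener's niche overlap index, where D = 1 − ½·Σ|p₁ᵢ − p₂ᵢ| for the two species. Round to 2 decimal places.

0.72

Proportions for species 4 (n=223): 25/223=0.1121, 38/223=0.1704, 50/223=0.2242, 69/223=0.3094, 16/223=0.0717, 25/223=0.1121
Proportions for species 2 (n=172): 40/172=0.2326, 32/172=0.1860, 4/172=0.0233, 40/172=0.2326, 15/172=0.0872, 41/172=0.2384
Σ|p₁ᵢ − p₂ᵢ| = 0.1205 + 0.0156 + 0.2009 + 0.0768 + 0.0155 + 0.1263 = 0.5556
D = 1 − ½ × 0.5556 = 1 − 0.27780 = 0.72220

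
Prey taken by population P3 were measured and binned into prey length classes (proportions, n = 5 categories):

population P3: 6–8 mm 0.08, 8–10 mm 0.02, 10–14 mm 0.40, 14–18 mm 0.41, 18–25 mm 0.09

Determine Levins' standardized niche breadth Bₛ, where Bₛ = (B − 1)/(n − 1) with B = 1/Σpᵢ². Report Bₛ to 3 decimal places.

Σpᵢ² = 0.08² + 0.02² + 0.40² + 0.41² + 0.09² = 0.0064 + 0.0004 + 0.1600 + 0.1681 + 0.0081 = 0.3430
B = 1 / 0.3430 = 2.91545
Bₛ = (B − 1)/(n − 1) = (2.91545 − 1)/(5 − 1) = 1.91545/4 = 0.47886

0.479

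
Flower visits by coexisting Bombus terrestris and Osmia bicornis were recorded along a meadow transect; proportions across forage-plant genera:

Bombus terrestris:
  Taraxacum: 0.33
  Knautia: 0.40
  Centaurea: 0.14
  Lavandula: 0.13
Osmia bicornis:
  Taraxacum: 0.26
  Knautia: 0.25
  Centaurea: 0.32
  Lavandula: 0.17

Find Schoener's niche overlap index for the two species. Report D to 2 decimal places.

0.78

Σ|p₁ᵢ − p₂ᵢ| = 0.07 + 0.15 + 0.18 + 0.04 = 0.44
D = 1 − ½ × 0.44 = 1 − 0.220 = 0.7800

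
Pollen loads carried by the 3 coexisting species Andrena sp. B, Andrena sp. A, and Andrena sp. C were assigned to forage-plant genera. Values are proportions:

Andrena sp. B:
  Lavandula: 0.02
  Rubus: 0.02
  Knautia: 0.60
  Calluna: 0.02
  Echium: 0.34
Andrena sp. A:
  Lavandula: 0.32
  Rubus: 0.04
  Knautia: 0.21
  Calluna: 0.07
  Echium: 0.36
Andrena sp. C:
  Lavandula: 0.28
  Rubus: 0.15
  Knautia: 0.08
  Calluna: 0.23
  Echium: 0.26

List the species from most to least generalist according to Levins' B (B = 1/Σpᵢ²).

Σp_Bᵢ² = 0.02² + 0.02² + 0.60² + 0.02² + 0.34² = 0.0004 + 0.0004 + 0.3600 + 0.0004 + 0.1156 = 0.4768
B_B = 1 / 0.4768 = 2.0973
Σp_Aᵢ² = 0.32² + 0.04² + 0.21² + 0.07² + 0.36² = 0.1024 + 0.0016 + 0.0441 + 0.0049 + 0.1296 = 0.2826
B_A = 1 / 0.2826 = 3.5386
Σp_Cᵢ² = 0.28² + 0.15² + 0.08² + 0.23² + 0.26² = 0.0784 + 0.0225 + 0.0064 + 0.0529 + 0.0676 = 0.2278
B_C = 1 / 0.2278 = 4.3898
Ranking by B (broadest → narrowest): Andrena sp. C (4.39) > Andrena sp. A (3.54) > Andrena sp. B (2.10)

Andrena sp. C > Andrena sp. A > Andrena sp. B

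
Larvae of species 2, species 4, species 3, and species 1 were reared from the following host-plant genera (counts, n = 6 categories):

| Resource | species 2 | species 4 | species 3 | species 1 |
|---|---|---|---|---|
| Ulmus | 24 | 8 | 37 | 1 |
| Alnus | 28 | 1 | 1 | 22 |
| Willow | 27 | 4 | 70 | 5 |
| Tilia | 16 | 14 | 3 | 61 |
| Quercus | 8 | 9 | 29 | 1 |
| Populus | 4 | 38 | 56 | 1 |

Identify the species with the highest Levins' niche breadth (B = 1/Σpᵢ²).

species 2

Proportions for species 2 (n=107): 24/107=0.2243, 28/107=0.2617, 27/107=0.2523, 16/107=0.1495, 8/107=0.0748, 4/107=0.0374
Proportions for species 4 (n=74): 8/74=0.1081, 1/74=0.0135, 4/74=0.0541, 14/74=0.1892, 9/74=0.1216, 38/74=0.5135
Proportions for species 3 (n=196): 37/196=0.1888, 1/196=0.0051, 70/196=0.3571, 3/196=0.0153, 29/196=0.1480, 56/196=0.2857
Proportions for species 1 (n=91): 1/91=0.0110, 22/91=0.2418, 5/91=0.0549, 61/91=0.6703, 1/91=0.0110, 1/91=0.0110
Σp_2ᵢ² = 0.2243² + 0.2617² + 0.2523² + 0.1495² + 0.0748² + 0.0374² = 0.050310 + 0.068487 + 0.063655 + 0.022350 + 0.005595 + 0.001399 = 0.211796
B_2 = 1 / 0.211796 = 4.7215
Σp_4ᵢ² = 0.1081² + 0.0135² + 0.0541² + 0.1892² + 0.1216² + 0.5135² = 0.011686 + 0.000182 + 0.002927 + 0.035797 + 0.014787 + 0.263682 = 0.329061
B_4 = 1 / 0.329061 = 3.0390
Σp_3ᵢ² = 0.1888² + 0.0051² + 0.3571² + 0.0153² + 0.1480² + 0.2857² = 0.035645 + 0.000026 + 0.127520 + 0.000234 + 0.021904 + 0.081624 = 0.266953
B_3 = 1 / 0.266953 = 3.7460
Σp_1ᵢ² = 0.0110² + 0.2418² + 0.0549² + 0.6703² + 0.0110² + 0.0110² = 0.000121 + 0.058467 + 0.003014 + 0.449302 + 0.000121 + 0.000121 = 0.511146
B_1 = 1 / 0.511146 = 1.9564
Highest B → broadest niche (most generalist): species 2 (B = 4.72).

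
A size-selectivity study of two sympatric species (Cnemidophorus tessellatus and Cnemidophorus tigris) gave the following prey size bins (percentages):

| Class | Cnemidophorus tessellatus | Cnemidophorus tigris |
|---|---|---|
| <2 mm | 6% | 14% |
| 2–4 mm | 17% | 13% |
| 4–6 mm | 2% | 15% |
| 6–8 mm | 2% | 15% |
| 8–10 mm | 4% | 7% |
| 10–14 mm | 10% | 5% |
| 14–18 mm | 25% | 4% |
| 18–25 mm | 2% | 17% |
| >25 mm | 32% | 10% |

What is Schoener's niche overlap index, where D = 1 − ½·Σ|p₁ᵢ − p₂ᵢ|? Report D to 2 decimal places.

Convert percentages to proportions (divide by 100).
Σ|p₁ᵢ − p₂ᵢ| = 0.08 + 0.04 + 0.13 + 0.13 + 0.03 + 0.05 + 0.21 + 0.15 + 0.22 = 1.04
D = 1 − ½ × 1.04 = 1 − 0.520 = 0.4800

0.48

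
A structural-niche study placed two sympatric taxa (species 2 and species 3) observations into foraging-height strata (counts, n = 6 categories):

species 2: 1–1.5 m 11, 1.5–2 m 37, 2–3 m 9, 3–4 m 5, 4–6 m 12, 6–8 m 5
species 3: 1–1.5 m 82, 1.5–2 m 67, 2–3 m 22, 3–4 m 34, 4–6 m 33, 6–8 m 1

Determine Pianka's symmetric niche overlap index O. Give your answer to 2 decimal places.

0.84

Proportions for species 2 (n=79): 11/79=0.1392, 37/79=0.4684, 9/79=0.1139, 5/79=0.0633, 12/79=0.1519, 5/79=0.0633
Proportions for species 3 (n=239): 82/239=0.3431, 67/239=0.2803, 22/239=0.0921, 34/239=0.1423, 33/239=0.1381, 1/239=0.0042
Σ p₁ᵢp₂ᵢ = 0.047760 + 0.131293 + 0.010490 + 0.009008 + 0.020977 + 0.000266 = 0.219794
Σp_1ᵢ² = 0.1392² + 0.4684² + 0.1139² + 0.0633² + 0.1519² + 0.0633² = 0.019377 + 0.219399 + 0.012973 + 0.004007 + 0.023074 + 0.004007 = 0.282837
Σp_2ᵢ² = 0.3431² + 0.2803² + 0.0921² + 0.1423² + 0.1381² + 0.0042² = 0.117718 + 0.078568 + 0.008482 + 0.020249 + 0.019072 + 0.000018 = 0.244107
O = 0.219794 / √(0.282837 × 0.244107) = 0.219794 / 0.2627594 = 0.8365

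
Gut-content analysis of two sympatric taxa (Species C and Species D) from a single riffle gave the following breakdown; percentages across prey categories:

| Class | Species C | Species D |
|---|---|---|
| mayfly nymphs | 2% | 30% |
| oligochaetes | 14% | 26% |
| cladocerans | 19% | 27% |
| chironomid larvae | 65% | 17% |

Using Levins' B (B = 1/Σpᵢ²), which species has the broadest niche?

Species D

Convert percentages to proportions (divide by 100).
Σp_Cᵢ² = 0.02² + 0.14² + 0.19² + 0.65² = 0.0004 + 0.0196 + 0.0361 + 0.4225 = 0.4786
B_C = 1 / 0.4786 = 2.0894
Σp_Dᵢ² = 0.30² + 0.26² + 0.27² + 0.17² = 0.0900 + 0.0676 + 0.0729 + 0.0289 = 0.2594
B_D = 1 / 0.2594 = 3.8551
Highest B → broadest niche (most generalist): Species D (B = 3.86).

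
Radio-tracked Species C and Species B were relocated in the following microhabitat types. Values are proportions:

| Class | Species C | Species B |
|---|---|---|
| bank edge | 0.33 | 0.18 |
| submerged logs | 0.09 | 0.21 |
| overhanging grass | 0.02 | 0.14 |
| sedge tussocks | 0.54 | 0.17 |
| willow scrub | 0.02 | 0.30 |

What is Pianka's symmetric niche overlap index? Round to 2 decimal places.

0.60

Σ p₁ᵢp₂ᵢ = 0.0594 + 0.0189 + 0.0028 + 0.0918 + 0.0060 = 0.1789
Σp_1ᵢ² = 0.33² + 0.09² + 0.02² + 0.54² + 0.02² = 0.1089 + 0.0081 + 0.0004 + 0.2916 + 0.0004 = 0.4094
Σp_2ᵢ² = 0.18² + 0.21² + 0.14² + 0.17² + 0.30² = 0.0324 + 0.0441 + 0.0196 + 0.0289 + 0.0900 = 0.2150
O = 0.1789 / √(0.4094 × 0.2150) = 0.1789 / 0.29668 = 0.6030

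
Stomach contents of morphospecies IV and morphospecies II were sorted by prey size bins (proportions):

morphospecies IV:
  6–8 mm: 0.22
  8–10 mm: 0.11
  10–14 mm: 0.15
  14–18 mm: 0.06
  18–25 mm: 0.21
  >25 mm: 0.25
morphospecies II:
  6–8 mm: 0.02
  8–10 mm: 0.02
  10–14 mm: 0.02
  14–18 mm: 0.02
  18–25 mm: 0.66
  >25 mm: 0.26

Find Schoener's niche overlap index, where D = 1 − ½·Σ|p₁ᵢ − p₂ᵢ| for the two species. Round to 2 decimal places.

0.54

Σ|p₁ᵢ − p₂ᵢ| = 0.20 + 0.09 + 0.13 + 0.04 + 0.45 + 0.01 = 0.92
D = 1 − ½ × 0.92 = 1 − 0.460 = 0.5400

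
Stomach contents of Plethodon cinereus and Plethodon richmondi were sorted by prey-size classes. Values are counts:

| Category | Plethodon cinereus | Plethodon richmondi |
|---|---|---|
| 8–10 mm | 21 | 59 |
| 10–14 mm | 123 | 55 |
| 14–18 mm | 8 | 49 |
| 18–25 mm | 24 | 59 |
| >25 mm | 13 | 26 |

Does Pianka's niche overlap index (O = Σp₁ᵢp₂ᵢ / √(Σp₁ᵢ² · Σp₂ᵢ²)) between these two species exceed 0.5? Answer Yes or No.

Yes

Proportions for Plethodon cinereus (n=189): 21/189=0.1111, 123/189=0.6508, 8/189=0.0423, 24/189=0.1270, 13/189=0.0688
Proportions for Plethodon richmondi (n=248): 59/248=0.2379, 55/248=0.2218, 49/248=0.1976, 59/248=0.2379, 26/248=0.1048
Σ p₁ᵢp₂ᵢ = 0.026431 + 0.144347 + 0.008358 + 0.030213 + 0.007210 = 0.216559
Σp_1ᵢ² = 0.1111² + 0.6508² + 0.0423² + 0.1270² + 0.0688² = 0.012343 + 0.423541 + 0.001789 + 0.016129 + 0.004733 = 0.458535
Σp_2ᵢ² = 0.2379² + 0.2218² + 0.1976² + 0.2379² + 0.1048² = 0.056596 + 0.049195 + 0.039046 + 0.056596 + 0.010983 = 0.212416
O = 0.216559 / √(0.458535 × 0.212416) = 0.216559 / 0.3120900 = 0.6939
O = 0.6939 > 0.5 → Yes.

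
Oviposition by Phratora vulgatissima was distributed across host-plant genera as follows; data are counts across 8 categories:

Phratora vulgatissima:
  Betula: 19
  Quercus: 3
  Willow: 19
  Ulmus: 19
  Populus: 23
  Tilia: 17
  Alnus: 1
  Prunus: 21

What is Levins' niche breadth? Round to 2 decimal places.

6.33

Proportions for Phratora vulgatissima (n=122): 19/122=0.1557, 3/122=0.0246, 19/122=0.1557, 19/122=0.1557, 23/122=0.1885, 17/122=0.1393, 1/122=0.0082, 21/122=0.1721
Σpᵢ² = 0.1557² + 0.0246² + 0.1557² + 0.1557² + 0.1885² + 0.1393² + 0.0082² + 0.1721² = 0.024242 + 0.000605 + 0.024242 + 0.024242 + 0.035532 + 0.019404 + 0.000067 + 0.029618 = 0.157952
B = 1 / 0.157952 = 6.3310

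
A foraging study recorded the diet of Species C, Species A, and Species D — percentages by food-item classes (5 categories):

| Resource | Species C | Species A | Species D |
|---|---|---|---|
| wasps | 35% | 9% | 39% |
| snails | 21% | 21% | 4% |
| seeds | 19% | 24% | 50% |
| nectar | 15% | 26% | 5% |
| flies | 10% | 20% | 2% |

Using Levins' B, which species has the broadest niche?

Convert percentages to proportions (divide by 100).
Σp_Cᵢ² = 0.35² + 0.21² + 0.19² + 0.15² + 0.10² = 0.1225 + 0.0441 + 0.0361 + 0.0225 + 0.0100 = 0.2352
B_C = 1 / 0.2352 = 4.2517
Σp_Aᵢ² = 0.09² + 0.21² + 0.24² + 0.26² + 0.20² = 0.0081 + 0.0441 + 0.0576 + 0.0676 + 0.0400 = 0.2174
B_A = 1 / 0.2174 = 4.5998
Σp_Dᵢ² = 0.39² + 0.04² + 0.50² + 0.05² + 0.02² = 0.1521 + 0.0016 + 0.2500 + 0.0025 + 0.0004 = 0.4066
B_D = 1 / 0.4066 = 2.4594
Highest B → broadest niche (most generalist): Species A (B = 4.60).

Species A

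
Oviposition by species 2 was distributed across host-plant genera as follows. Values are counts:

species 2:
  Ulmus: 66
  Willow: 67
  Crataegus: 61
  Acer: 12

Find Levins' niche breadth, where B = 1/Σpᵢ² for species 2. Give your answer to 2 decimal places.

3.34

Proportions for species 2 (n=206): 66/206=0.3204, 67/206=0.3252, 61/206=0.2961, 12/206=0.0583
Σpᵢ² = 0.3204² + 0.3252² + 0.2961² + 0.0583² = 0.102656 + 0.105755 + 0.087675 + 0.003399 = 0.299485
B = 1 / 0.299485 = 3.3391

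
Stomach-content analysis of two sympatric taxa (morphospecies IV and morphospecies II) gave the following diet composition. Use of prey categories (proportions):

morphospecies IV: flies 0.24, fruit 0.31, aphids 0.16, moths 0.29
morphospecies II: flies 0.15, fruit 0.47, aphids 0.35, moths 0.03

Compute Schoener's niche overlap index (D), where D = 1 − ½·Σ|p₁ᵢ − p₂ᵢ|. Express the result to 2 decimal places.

0.65

Σ|p₁ᵢ − p₂ᵢ| = 0.09 + 0.16 + 0.19 + 0.26 = 0.70
D = 1 − ½ × 0.70 = 1 − 0.350 = 0.6500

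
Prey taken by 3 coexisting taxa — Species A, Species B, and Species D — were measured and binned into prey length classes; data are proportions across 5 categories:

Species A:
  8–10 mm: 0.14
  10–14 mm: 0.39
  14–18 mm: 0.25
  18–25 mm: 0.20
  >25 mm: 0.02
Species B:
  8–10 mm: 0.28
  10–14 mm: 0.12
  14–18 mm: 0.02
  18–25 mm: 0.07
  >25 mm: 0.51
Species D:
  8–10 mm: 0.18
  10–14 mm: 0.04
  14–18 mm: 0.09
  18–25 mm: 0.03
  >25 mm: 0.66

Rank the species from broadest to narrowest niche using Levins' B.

Σp_Aᵢ² = 0.14² + 0.39² + 0.25² + 0.20² + 0.02² = 0.0196 + 0.1521 + 0.0625 + 0.0400 + 0.0004 = 0.2746
B_A = 1 / 0.2746 = 3.6417
Σp_Bᵢ² = 0.28² + 0.12² + 0.02² + 0.07² + 0.51² = 0.0784 + 0.0144 + 0.0004 + 0.0049 + 0.2601 = 0.3582
B_B = 1 / 0.3582 = 2.7917
Σp_Dᵢ² = 0.18² + 0.04² + 0.09² + 0.03² + 0.66² = 0.0324 + 0.0016 + 0.0081 + 0.0009 + 0.4356 = 0.4786
B_D = 1 / 0.4786 = 2.0894
Ranking by B (broadest → narrowest): Species A (3.64) > Species B (2.79) > Species D (2.09)

Species A > Species B > Species D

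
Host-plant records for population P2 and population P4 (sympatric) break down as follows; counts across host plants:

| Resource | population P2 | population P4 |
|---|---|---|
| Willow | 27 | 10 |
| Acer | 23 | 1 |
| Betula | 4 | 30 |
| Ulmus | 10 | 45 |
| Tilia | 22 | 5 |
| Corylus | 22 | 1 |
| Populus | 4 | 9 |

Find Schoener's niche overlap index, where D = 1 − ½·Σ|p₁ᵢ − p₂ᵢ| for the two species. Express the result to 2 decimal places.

0.33

Proportions for population P2 (n=112): 27/112=0.2411, 23/112=0.2054, 4/112=0.0357, 10/112=0.0893, 22/112=0.1964, 22/112=0.1964, 4/112=0.0357
Proportions for population P4 (n=101): 10/101=0.0990, 1/101=0.0099, 30/101=0.2970, 45/101=0.4455, 5/101=0.0495, 1/101=0.0099, 9/101=0.0891
Σ|p₁ᵢ − p₂ᵢ| = 0.1421 + 0.1955 + 0.2613 + 0.3562 + 0.1469 + 0.1865 + 0.0534 = 1.3419
D = 1 − ½ × 1.3419 = 1 − 0.67095 = 0.32905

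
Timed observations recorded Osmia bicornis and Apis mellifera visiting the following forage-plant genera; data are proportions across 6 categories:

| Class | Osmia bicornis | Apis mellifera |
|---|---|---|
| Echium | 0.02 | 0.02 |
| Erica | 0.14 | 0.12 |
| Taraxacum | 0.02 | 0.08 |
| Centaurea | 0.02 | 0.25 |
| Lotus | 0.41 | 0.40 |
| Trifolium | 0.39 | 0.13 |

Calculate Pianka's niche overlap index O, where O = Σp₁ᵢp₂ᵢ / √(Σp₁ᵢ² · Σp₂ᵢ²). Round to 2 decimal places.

Σ p₁ᵢp₂ᵢ = 0.0004 + 0.0168 + 0.0016 + 0.0050 + 0.1640 + 0.0507 = 0.2385
Σp_1ᵢ² = 0.02² + 0.14² + 0.02² + 0.02² + 0.41² + 0.39² = 0.0004 + 0.0196 + 0.0004 + 0.0004 + 0.1681 + 0.1521 = 0.3410
Σp_2ᵢ² = 0.02² + 0.12² + 0.08² + 0.25² + 0.40² + 0.13² = 0.0004 + 0.0144 + 0.0064 + 0.0625 + 0.1600 + 0.0169 = 0.2606
O = 0.2385 / √(0.3410 × 0.2606) = 0.2385 / 0.29810 = 0.8001

0.80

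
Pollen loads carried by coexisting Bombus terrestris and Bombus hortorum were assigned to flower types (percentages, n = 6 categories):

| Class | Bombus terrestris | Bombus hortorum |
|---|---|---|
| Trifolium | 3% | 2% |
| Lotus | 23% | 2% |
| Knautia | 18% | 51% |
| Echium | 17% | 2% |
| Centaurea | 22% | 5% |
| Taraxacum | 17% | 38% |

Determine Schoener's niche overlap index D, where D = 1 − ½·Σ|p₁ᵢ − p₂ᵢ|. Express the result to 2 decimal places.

Convert percentages to proportions (divide by 100).
Σ|p₁ᵢ − p₂ᵢ| = 0.01 + 0.21 + 0.33 + 0.15 + 0.17 + 0.21 = 1.08
D = 1 − ½ × 1.08 = 1 − 0.540 = 0.4600

0.46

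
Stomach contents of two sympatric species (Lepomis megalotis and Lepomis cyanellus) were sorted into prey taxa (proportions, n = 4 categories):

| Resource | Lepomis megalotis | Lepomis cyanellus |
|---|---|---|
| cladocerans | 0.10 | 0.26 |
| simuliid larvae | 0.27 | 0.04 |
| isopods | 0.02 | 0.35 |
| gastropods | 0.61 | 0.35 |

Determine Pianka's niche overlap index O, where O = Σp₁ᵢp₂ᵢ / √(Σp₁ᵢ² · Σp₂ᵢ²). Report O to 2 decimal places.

Σ p₁ᵢp₂ᵢ = 0.0260 + 0.0108 + 0.0070 + 0.2135 = 0.2573
Σp_1ᵢ² = 0.10² + 0.27² + 0.02² + 0.61² = 0.0100 + 0.0729 + 0.0004 + 0.3721 = 0.4554
Σp_2ᵢ² = 0.26² + 0.04² + 0.35² + 0.35² = 0.0676 + 0.0016 + 0.1225 + 0.1225 = 0.3142
O = 0.2573 / √(0.4554 × 0.3142) = 0.2573 / 0.37827 = 0.6802

0.68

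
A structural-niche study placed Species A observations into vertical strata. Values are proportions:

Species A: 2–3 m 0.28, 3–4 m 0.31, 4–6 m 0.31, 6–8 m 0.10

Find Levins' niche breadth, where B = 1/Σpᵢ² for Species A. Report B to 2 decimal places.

Σpᵢ² = 0.28² + 0.31² + 0.31² + 0.10² = 0.0784 + 0.0961 + 0.0961 + 0.0100 = 0.2806
B = 1 / 0.2806 = 3.5638

3.56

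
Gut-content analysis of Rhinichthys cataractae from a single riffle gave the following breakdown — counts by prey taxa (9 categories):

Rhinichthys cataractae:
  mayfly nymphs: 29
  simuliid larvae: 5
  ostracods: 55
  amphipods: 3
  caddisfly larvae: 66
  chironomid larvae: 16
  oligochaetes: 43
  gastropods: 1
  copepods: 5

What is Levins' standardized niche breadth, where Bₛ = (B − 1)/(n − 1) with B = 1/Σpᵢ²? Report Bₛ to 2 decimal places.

0.47

Proportions for Rhinichthys cataractae (n=223): 29/223=0.1300, 5/223=0.0224, 55/223=0.2466, 3/223=0.0135, 66/223=0.2960, 16/223=0.0717, 43/223=0.1928, 1/223=0.0045, 5/223=0.0224
Σpᵢ² = 0.1300² + 0.0224² + 0.2466² + 0.0135² + 0.2960² + 0.0717² + 0.1928² + 0.0045² + 0.0224² = 0.016900 + 0.000502 + 0.060812 + 0.000182 + 0.087616 + 0.005141 + 0.037172 + 0.000020 + 0.000502 = 0.208847
B = 1 / 0.208847 = 4.7882
Bₛ = (B − 1)/(n − 1) = (4.7882 − 1)/(9 − 1) = 3.7882/8 = 0.4735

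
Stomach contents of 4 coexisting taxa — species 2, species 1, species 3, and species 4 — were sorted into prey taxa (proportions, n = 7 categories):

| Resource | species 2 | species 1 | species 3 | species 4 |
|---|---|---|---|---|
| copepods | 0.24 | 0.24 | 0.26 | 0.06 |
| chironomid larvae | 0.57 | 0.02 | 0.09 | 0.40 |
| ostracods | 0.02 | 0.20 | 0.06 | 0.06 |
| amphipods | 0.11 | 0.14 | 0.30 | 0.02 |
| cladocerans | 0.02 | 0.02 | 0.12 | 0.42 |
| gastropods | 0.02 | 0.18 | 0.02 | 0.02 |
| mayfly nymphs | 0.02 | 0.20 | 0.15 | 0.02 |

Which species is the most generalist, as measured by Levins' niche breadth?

Σp_2ᵢ² = 0.24² + 0.57² + 0.02² + 0.11² + 0.02² + 0.02² + 0.02² = 0.0576 + 0.3249 + 0.0004 + 0.0121 + 0.0004 + 0.0004 + 0.0004 = 0.3962
B_2 = 1 / 0.3962 = 2.5240
Σp_1ᵢ² = 0.24² + 0.02² + 0.20² + 0.14² + 0.02² + 0.18² + 0.20² = 0.0576 + 0.0004 + 0.0400 + 0.0196 + 0.0004 + 0.0324 + 0.0400 = 0.1904
B_1 = 1 / 0.1904 = 5.2521
Σp_3ᵢ² = 0.26² + 0.09² + 0.06² + 0.30² + 0.12² + 0.02² + 0.15² = 0.0676 + 0.0081 + 0.0036 + 0.0900 + 0.0144 + 0.0004 + 0.0225 = 0.2066
B_3 = 1 / 0.2066 = 4.8403
Σp_4ᵢ² = 0.06² + 0.40² + 0.06² + 0.02² + 0.42² + 0.02² + 0.02² = 0.0036 + 0.1600 + 0.0036 + 0.0004 + 0.1764 + 0.0004 + 0.0004 = 0.3448
B_4 = 1 / 0.3448 = 2.9002
Highest B → broadest niche (most generalist): species 1 (B = 5.25).

species 1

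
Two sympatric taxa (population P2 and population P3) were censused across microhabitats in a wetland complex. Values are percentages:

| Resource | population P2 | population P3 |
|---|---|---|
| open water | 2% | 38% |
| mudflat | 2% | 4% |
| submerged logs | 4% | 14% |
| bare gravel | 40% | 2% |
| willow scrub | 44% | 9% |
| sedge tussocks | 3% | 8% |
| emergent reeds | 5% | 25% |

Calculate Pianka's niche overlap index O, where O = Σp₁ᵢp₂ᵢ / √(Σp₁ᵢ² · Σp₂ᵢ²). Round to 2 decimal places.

Convert percentages to proportions (divide by 100).
Σ p₁ᵢp₂ᵢ = 0.0076 + 0.0008 + 0.0056 + 0.0080 + 0.0396 + 0.0024 + 0.0125 = 0.0765
Σp_1ᵢ² = 0.02² + 0.02² + 0.04² + 0.40² + 0.44² + 0.03² + 0.05² = 0.0004 + 0.0004 + 0.0016 + 0.1600 + 0.1936 + 0.0009 + 0.0025 = 0.3594
Σp_2ᵢ² = 0.38² + 0.04² + 0.14² + 0.02² + 0.09² + 0.08² + 0.25² = 0.1444 + 0.0016 + 0.0196 + 0.0004 + 0.0081 + 0.0064 + 0.0625 = 0.2430
O = 0.0765 / √(0.3594 × 0.2430) = 0.0765 / 0.29552 = 0.2589

0.26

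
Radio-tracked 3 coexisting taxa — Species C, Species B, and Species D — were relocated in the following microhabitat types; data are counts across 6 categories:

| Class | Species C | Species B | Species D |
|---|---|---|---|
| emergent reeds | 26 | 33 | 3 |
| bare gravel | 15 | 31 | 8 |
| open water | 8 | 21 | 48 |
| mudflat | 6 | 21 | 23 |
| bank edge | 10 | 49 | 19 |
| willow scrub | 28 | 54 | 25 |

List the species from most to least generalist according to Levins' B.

Proportions for Species C (n=93): 26/93=0.2796, 15/93=0.1613, 8/93=0.0860, 6/93=0.0645, 10/93=0.1075, 28/93=0.3011
Proportions for Species B (n=209): 33/209=0.1579, 31/209=0.1483, 21/209=0.1005, 21/209=0.1005, 49/209=0.2344, 54/209=0.2584
Proportions for Species D (n=126): 3/126=0.0238, 8/126=0.0635, 48/126=0.3810, 23/126=0.1825, 19/126=0.1508, 25/126=0.1984
Σp_Cᵢ² = 0.2796² + 0.1613² + 0.0860² + 0.0645² + 0.1075² + 0.3011² = 0.078176 + 0.026018 + 0.007396 + 0.004160 + 0.011556 + 0.090661 = 0.217967
B_C = 1 / 0.217967 = 4.5879
Σp_Bᵢ² = 0.1579² + 0.1483² + 0.1005² + 0.1005² + 0.2344² + 0.2584² = 0.024932 + 0.021993 + 0.010100 + 0.010100 + 0.054943 + 0.066771 = 0.188839
B_B = 1 / 0.188839 = 5.2955
Σp_Dᵢ² = 0.0238² + 0.0635² + 0.3810² + 0.1825² + 0.1508² + 0.1984² = 0.000566 + 0.004032 + 0.145161 + 0.033306 + 0.022741 + 0.039363 = 0.245169
B_D = 1 / 0.245169 = 4.0788
Ranking by B (broadest → narrowest): Species B (5.30) > Species C (4.59) > Species D (4.08)

Species B > Species C > Species D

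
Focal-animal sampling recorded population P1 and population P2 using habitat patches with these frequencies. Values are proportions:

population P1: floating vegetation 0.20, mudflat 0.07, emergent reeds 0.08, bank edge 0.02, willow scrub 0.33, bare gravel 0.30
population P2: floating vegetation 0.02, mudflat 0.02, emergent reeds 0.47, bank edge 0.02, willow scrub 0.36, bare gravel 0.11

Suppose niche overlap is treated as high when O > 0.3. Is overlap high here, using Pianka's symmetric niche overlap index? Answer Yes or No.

Σ p₁ᵢp₂ᵢ = 0.0040 + 0.0014 + 0.0376 + 0.0004 + 0.1188 + 0.0330 = 0.1952
Σp_1ᵢ² = 0.20² + 0.07² + 0.08² + 0.02² + 0.33² + 0.30² = 0.0400 + 0.0049 + 0.0064 + 0.0004 + 0.1089 + 0.0900 = 0.2506
Σp_2ᵢ² = 0.02² + 0.02² + 0.47² + 0.02² + 0.36² + 0.11² = 0.0004 + 0.0004 + 0.2209 + 0.0004 + 0.1296 + 0.0121 = 0.3638
O = 0.1952 / √(0.2506 × 0.3638) = 0.1952 / 0.30194 = 0.6465
O = 0.6465 > 0.3 → Yes.

Yes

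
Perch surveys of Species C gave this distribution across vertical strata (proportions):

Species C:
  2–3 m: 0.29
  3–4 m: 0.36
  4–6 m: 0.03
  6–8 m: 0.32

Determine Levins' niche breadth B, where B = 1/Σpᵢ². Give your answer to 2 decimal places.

3.15

Σpᵢ² = 0.29² + 0.36² + 0.03² + 0.32² = 0.0841 + 0.1296 + 0.0009 + 0.1024 = 0.3170
B = 1 / 0.3170 = 3.1546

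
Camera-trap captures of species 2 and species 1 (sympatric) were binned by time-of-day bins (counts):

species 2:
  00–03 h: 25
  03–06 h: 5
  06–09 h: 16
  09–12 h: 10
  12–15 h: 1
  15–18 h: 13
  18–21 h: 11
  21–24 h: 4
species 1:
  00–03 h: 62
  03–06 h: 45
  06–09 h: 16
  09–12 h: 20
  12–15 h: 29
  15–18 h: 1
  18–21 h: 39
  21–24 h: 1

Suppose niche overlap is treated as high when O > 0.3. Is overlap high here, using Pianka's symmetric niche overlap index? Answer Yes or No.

Proportions for species 2 (n=85): 25/85=0.2941, 5/85=0.0588, 16/85=0.1882, 10/85=0.1176, 1/85=0.0118, 13/85=0.1529, 11/85=0.1294, 4/85=0.0471
Proportions for species 1 (n=213): 62/213=0.2911, 45/213=0.2113, 16/213=0.0751, 20/213=0.0939, 29/213=0.1362, 1/213=0.0047, 39/213=0.1831, 1/213=0.0047
Σ p₁ᵢp₂ᵢ = 0.085613 + 0.012424 + 0.014134 + 0.011043 + 0.001607 + 0.000719 + 0.023693 + 0.000221 = 0.149454
Σp_1ᵢ² = 0.2941² + 0.0588² + 0.1882² + 0.1176² + 0.0118² + 0.1529² + 0.1294² + 0.0471² = 0.086495 + 0.003457 + 0.035419 + 0.013830 + 0.000139 + 0.023378 + 0.016744 + 0.002218 = 0.181680
Σp_2ᵢ² = 0.2911² + 0.2113² + 0.0751² + 0.0939² + 0.1362² + 0.0047² + 0.1831² + 0.0047² = 0.084739 + 0.044648 + 0.005640 + 0.008817 + 0.018550 + 0.000022 + 0.033526 + 0.000022 = 0.195964
O = 0.149454 / √(0.181680 × 0.195964) = 0.149454 / 0.1886869 = 0.7921
O = 0.7921 > 0.3 → Yes.

Yes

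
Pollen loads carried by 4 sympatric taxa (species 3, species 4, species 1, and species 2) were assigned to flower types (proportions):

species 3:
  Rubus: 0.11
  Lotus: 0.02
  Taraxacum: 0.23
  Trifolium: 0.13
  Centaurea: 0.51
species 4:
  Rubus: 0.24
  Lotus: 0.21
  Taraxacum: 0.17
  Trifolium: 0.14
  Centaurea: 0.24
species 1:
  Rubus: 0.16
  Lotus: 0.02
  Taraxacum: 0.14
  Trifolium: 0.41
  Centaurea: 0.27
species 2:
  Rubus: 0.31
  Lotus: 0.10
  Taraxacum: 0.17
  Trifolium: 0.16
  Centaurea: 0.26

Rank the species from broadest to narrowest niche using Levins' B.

species 4 > species 2 > species 1 > species 3

Σp_3ᵢ² = 0.11² + 0.02² + 0.23² + 0.13² + 0.51² = 0.0121 + 0.0004 + 0.0529 + 0.0169 + 0.2601 = 0.3424
B_3 = 1 / 0.3424 = 2.9206
Σp_4ᵢ² = 0.24² + 0.21² + 0.17² + 0.14² + 0.24² = 0.0576 + 0.0441 + 0.0289 + 0.0196 + 0.0576 = 0.2078
B_4 = 1 / 0.2078 = 4.8123
Σp_1ᵢ² = 0.16² + 0.02² + 0.14² + 0.41² + 0.27² = 0.0256 + 0.0004 + 0.0196 + 0.1681 + 0.0729 = 0.2866
B_1 = 1 / 0.2866 = 3.4892
Σp_2ᵢ² = 0.31² + 0.10² + 0.17² + 0.16² + 0.26² = 0.0961 + 0.0100 + 0.0289 + 0.0256 + 0.0676 = 0.2282
B_2 = 1 / 0.2282 = 4.3821
Ranking by B (broadest → narrowest): species 4 (4.81) > species 2 (4.38) > species 1 (3.49) > species 3 (2.92)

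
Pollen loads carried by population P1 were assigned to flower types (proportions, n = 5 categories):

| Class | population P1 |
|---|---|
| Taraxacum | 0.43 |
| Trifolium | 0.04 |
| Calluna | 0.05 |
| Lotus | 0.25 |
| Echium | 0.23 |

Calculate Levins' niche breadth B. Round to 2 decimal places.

Σpᵢ² = 0.43² + 0.04² + 0.05² + 0.25² + 0.23² = 0.1849 + 0.0016 + 0.0025 + 0.0625 + 0.0529 = 0.3044
B = 1 / 0.3044 = 3.2852

3.29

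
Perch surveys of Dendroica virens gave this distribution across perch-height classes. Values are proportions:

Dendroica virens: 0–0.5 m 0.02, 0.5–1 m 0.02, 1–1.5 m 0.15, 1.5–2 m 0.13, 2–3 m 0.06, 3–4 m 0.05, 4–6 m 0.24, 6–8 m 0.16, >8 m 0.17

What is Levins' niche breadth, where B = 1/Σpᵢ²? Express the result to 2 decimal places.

6.31

Σpᵢ² = 0.02² + 0.02² + 0.15² + 0.13² + 0.06² + 0.05² + 0.24² + 0.16² + 0.17² = 0.0004 + 0.0004 + 0.0225 + 0.0169 + 0.0036 + 0.0025 + 0.0576 + 0.0256 + 0.0289 = 0.1584
B = 1 / 0.1584 = 6.3131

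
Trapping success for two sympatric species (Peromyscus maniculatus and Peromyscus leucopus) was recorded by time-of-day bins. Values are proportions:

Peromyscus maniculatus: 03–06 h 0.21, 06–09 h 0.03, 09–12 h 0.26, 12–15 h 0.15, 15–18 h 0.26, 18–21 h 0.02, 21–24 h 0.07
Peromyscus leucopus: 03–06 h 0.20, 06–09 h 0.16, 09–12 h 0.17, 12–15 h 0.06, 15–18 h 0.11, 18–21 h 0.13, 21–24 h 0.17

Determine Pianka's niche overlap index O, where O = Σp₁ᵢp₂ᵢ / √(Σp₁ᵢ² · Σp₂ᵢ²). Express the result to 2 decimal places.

Σ p₁ᵢp₂ᵢ = 0.0420 + 0.0048 + 0.0442 + 0.0090 + 0.0286 + 0.0026 + 0.0119 = 0.1431
Σp_1ᵢ² = 0.21² + 0.03² + 0.26² + 0.15² + 0.26² + 0.02² + 0.07² = 0.0441 + 0.0009 + 0.0676 + 0.0225 + 0.0676 + 0.0004 + 0.0049 = 0.2080
Σp_2ᵢ² = 0.20² + 0.16² + 0.17² + 0.06² + 0.11² + 0.13² + 0.17² = 0.0400 + 0.0256 + 0.0289 + 0.0036 + 0.0121 + 0.0169 + 0.0289 = 0.1560
O = 0.1431 / √(0.2080 × 0.1560) = 0.1431 / 0.18013 = 0.7944

0.79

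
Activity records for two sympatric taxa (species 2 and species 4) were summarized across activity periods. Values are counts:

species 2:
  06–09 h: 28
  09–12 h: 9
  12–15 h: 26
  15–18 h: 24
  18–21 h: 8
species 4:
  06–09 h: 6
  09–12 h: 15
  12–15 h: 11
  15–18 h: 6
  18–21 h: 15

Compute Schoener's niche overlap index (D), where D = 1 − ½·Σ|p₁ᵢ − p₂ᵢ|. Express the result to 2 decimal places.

Proportions for species 2 (n=95): 28/95=0.2947, 9/95=0.0947, 26/95=0.2737, 24/95=0.2526, 8/95=0.0842
Proportions for species 4 (n=53): 6/53=0.1132, 15/53=0.2830, 11/53=0.2075, 6/53=0.1132, 15/53=0.2830
Σ|p₁ᵢ − p₂ᵢ| = 0.1815 + 0.1883 + 0.0662 + 0.1394 + 0.1988 = 0.7742
D = 1 − ½ × 0.7742 = 1 − 0.38710 = 0.61290

0.61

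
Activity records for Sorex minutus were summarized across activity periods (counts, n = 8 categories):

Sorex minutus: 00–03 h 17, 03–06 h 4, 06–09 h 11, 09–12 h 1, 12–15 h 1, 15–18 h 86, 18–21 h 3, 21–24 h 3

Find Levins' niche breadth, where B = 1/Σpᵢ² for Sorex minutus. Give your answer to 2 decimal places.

2.02

Proportions for Sorex minutus (n=126): 17/126=0.1349, 4/126=0.0317, 11/126=0.0873, 1/126=0.0079, 1/126=0.0079, 86/126=0.6825, 3/126=0.0238, 3/126=0.0238
Σpᵢ² = 0.1349² + 0.0317² + 0.0873² + 0.0079² + 0.0079² + 0.6825² + 0.0238² + 0.0238² = 0.018198 + 0.001005 + 0.007621 + 0.000062 + 0.000062 + 0.465806 + 0.000566 + 0.000566 = 0.493886
B = 1 / 0.493886 = 2.0248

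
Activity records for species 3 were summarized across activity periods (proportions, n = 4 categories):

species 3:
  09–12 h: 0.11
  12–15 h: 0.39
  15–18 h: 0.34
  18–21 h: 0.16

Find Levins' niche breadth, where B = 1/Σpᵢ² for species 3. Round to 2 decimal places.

3.27

Σpᵢ² = 0.11² + 0.39² + 0.34² + 0.16² = 0.0121 + 0.1521 + 0.1156 + 0.0256 = 0.3054
B = 1 / 0.3054 = 3.2744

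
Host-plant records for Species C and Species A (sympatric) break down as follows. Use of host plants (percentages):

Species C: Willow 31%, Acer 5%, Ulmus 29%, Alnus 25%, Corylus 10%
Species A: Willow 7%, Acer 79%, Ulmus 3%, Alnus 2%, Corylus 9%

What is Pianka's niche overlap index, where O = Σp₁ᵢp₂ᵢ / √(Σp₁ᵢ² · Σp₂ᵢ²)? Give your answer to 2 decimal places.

Convert percentages to proportions (divide by 100).
Σ p₁ᵢp₂ᵢ = 0.0217 + 0.0395 + 0.0087 + 0.0050 + 0.0090 = 0.0839
Σp_1ᵢ² = 0.31² + 0.05² + 0.29² + 0.25² + 0.10² = 0.0961 + 0.0025 + 0.0841 + 0.0625 + 0.0100 = 0.2552
Σp_2ᵢ² = 0.07² + 0.79² + 0.03² + 0.02² + 0.09² = 0.0049 + 0.6241 + 0.0009 + 0.0004 + 0.0081 = 0.6384
O = 0.0839 / √(0.2552 × 0.6384) = 0.0839 / 0.40363 = 0.2079

0.21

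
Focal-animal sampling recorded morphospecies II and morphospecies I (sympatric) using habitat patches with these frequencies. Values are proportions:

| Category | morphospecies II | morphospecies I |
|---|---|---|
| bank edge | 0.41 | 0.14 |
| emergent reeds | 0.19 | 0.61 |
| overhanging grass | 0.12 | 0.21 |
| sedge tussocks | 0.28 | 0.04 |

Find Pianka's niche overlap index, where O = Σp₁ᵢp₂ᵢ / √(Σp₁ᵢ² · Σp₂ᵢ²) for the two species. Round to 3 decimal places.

Σ p₁ᵢp₂ᵢ = 0.0574 + 0.1159 + 0.0252 + 0.0112 = 0.2097
Σp_1ᵢ² = 0.41² + 0.19² + 0.12² + 0.28² = 0.1681 + 0.0361 + 0.0144 + 0.0784 = 0.2970
Σp_2ᵢ² = 0.14² + 0.61² + 0.21² + 0.04² = 0.0196 + 0.3721 + 0.0441 + 0.0016 = 0.4374
O = 0.2097 / √(0.2970 × 0.4374) = 0.2097 / 0.360427 = 0.58181

0.582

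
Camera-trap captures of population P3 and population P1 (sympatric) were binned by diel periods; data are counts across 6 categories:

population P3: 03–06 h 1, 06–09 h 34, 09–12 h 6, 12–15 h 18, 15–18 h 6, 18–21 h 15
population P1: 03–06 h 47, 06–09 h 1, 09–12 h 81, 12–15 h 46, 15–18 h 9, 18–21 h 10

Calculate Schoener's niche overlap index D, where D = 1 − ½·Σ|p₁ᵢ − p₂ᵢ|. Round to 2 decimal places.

0.42

Proportions for population P3 (n=80): 1/80=0.0125, 34/80=0.4250, 6/80=0.0750, 18/80=0.2250, 6/80=0.0750, 15/80=0.1875
Proportions for population P1 (n=194): 47/194=0.2423, 1/194=0.0052, 81/194=0.4175, 46/194=0.2371, 9/194=0.0464, 10/194=0.0515
Σ|p₁ᵢ − p₂ᵢ| = 0.2298 + 0.4198 + 0.3425 + 0.0121 + 0.0286 + 0.1360 = 1.1688
D = 1 − ½ × 1.1688 = 1 − 0.58440 = 0.41560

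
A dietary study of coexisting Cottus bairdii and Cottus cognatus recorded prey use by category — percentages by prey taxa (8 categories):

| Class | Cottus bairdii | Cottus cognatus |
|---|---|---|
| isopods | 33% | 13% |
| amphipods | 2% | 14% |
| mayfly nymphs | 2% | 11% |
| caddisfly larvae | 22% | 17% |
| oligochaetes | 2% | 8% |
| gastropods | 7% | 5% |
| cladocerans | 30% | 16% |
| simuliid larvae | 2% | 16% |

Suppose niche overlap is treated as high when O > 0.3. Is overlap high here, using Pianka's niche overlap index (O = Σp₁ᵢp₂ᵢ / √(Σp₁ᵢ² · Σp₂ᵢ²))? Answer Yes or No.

Convert percentages to proportions (divide by 100).
Σ p₁ᵢp₂ᵢ = 0.0429 + 0.0028 + 0.0022 + 0.0374 + 0.0016 + 0.0035 + 0.0480 + 0.0032 = 0.1416
Σp_1ᵢ² = 0.33² + 0.02² + 0.02² + 0.22² + 0.02² + 0.07² + 0.30² + 0.02² = 0.1089 + 0.0004 + 0.0004 + 0.0484 + 0.0004 + 0.0049 + 0.0900 + 0.0004 = 0.2538
Σp_2ᵢ² = 0.13² + 0.14² + 0.11² + 0.17² + 0.08² + 0.05² + 0.16² + 0.16² = 0.0169 + 0.0196 + 0.0121 + 0.0289 + 0.0064 + 0.0025 + 0.0256 + 0.0256 = 0.1376
O = 0.1416 / √(0.2538 × 0.1376) = 0.1416 / 0.18688 = 0.7577
O = 0.7577 > 0.3 → Yes.

Yes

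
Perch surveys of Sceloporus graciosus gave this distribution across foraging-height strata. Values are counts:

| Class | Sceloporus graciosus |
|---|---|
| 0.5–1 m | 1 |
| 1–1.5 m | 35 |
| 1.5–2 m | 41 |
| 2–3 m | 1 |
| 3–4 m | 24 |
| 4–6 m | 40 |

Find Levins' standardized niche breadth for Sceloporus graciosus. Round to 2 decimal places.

0.59

Proportions for Sceloporus graciosus (n=142): 1/142=0.0070, 35/142=0.2465, 41/142=0.2887, 1/142=0.0070, 24/142=0.1690, 40/142=0.2817
Σpᵢ² = 0.0070² + 0.2465² + 0.2887² + 0.0070² + 0.1690² + 0.2817² = 0.000049 + 0.060762 + 0.083348 + 0.000049 + 0.028561 + 0.079355 = 0.252124
B = 1 / 0.252124 = 3.9663
Bₛ = (B − 1)/(n − 1) = (3.9663 − 1)/(6 − 1) = 2.9663/5 = 0.5933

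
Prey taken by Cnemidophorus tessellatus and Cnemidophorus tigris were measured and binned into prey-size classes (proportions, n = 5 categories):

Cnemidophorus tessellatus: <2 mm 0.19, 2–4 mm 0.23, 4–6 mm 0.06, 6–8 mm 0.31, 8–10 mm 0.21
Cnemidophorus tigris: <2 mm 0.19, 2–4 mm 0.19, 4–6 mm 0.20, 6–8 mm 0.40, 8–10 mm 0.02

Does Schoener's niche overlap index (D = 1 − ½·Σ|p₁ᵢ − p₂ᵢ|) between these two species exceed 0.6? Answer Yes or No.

Yes

Σ|p₁ᵢ − p₂ᵢ| = 0.00 + 0.04 + 0.14 + 0.09 + 0.19 = 0.46
D = 1 − ½ × 0.46 = 1 − 0.230 = 0.7700
D = 0.7700 > 0.6 → Yes.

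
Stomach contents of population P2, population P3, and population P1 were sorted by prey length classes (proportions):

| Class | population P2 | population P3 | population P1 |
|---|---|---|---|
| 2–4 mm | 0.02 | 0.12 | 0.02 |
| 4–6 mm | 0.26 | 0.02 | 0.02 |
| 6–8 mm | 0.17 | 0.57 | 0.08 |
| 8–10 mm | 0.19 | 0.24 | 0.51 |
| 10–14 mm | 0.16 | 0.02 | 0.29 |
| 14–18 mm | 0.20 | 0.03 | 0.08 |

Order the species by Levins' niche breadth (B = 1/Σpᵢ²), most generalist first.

Σp_P2ᵢ² = 0.02² + 0.26² + 0.17² + 0.19² + 0.16² + 0.20² = 0.0004 + 0.0676 + 0.0289 + 0.0361 + 0.0256 + 0.0400 = 0.1986
B_P2 = 1 / 0.1986 = 5.0352
Σp_P3ᵢ² = 0.12² + 0.02² + 0.57² + 0.24² + 0.02² + 0.03² = 0.0144 + 0.0004 + 0.3249 + 0.0576 + 0.0004 + 0.0009 = 0.3986
B_P3 = 1 / 0.3986 = 2.5088
Σp_P1ᵢ² = 0.02² + 0.02² + 0.08² + 0.51² + 0.29² + 0.08² = 0.0004 + 0.0004 + 0.0064 + 0.2601 + 0.0841 + 0.0064 = 0.3578
B_P1 = 1 / 0.3578 = 2.7949
Ranking by B (broadest → narrowest): population P2 (5.04) > population P1 (2.79) > population P3 (2.51)

population P2 > population P1 > population P3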